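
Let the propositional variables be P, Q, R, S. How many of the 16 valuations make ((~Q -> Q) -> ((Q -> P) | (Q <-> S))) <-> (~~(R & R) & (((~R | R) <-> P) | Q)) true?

6

Initial set: {T (((~Q -> Q) -> ((Q -> P) | (Q <-> S))) <-> (~~(R & R) & (((~R | R) <-> P) | Q)))}.
T (((~Q -> Q) -> ((Q -> P) | (Q <-> S))) <-> (~~(R & R) & (((~R | R) <-> P) | Q))): β-rule — branch into T ((~Q -> Q) -> ((Q -> P) | (Q <-> S))), T (~~(R & R) & (((~R | R) <-> P) | Q))  //  F ((~Q -> Q) -> ((Q -> P) | (Q <-> S))), F (~~(R & R) & (((~R | R) <-> P) | Q)).
  branch 1 (add T ((~Q -> Q) -> ((Q -> P) | (Q <-> S))), T (~~(R & R) & (((~R | R) <-> P) | Q))):
    T (~~(R & R) & (((~R | R) <-> P) | Q)): α-rule — add T ~~(R & R), T (((~R | R) <-> P) | Q).
    T ~~(R & R): drop double negation, giving T (R & R).
    T (R & R): α-rule — add T R, T R.
    T ((~Q -> Q) -> ((Q -> P) | (Q <-> S))): β-rule — branch into F (~Q -> Q)  //  T ((Q -> P) | (Q <-> S)).
      branch 1.1 (add F (~Q -> Q)):
        F (~Q -> Q): α-rule — add T ~Q, F Q.
        T (((~R | R) <-> P) | Q): β-rule — branch into T ((~R | R) <-> P)  //  T Q.
          branch 1.1.1 (add T ((~R | R) <-> P)):
            T ((~R | R) <-> P): β-rule — branch into T (~R | R), T P  //  F (~R | R), F P.
              branch 1.1.1.1 (add T (~R | R), T P):
                T (~R | R): β-rule — branch into T ~R  //  T R.
                  branch 1.1.1.1.1 (add T ~R):
                    × closes — contains both R and ~R.
                  branch 1.1.1.1.2 (add T R):
                    ○ open, literals {P=T, Q=F, R=T}.
              branch 1.1.1.2 (add F (~R | R), F P):
                F (~R | R): α-rule — add F ~R, F R.
                × closes — contains both R and ~R.
          branch 1.1.2 (add T Q):
            × closes — contains both Q and ~Q.
      branch 1.2 (add T ((Q -> P) | (Q <-> S))):
        T (((~R | R) <-> P) | Q): β-rule — branch into T ((~R | R) <-> P)  //  T Q.
          branch 1.2.1 (add T ((~R | R) <-> P)):
            T ((Q -> P) | (Q <-> S)): β-rule — branch into T (Q -> P)  //  T (Q <-> S).
              branch 1.2.1.1 (add T (Q -> P)):
                T ((~R | R) <-> P): β-rule — branch into T (~R | R), T P  //  F (~R | R), F P.
                  branch 1.2.1.1.1 (add T (~R | R), T P):
                    T (Q -> P): β-rule — branch into F Q  //  T P.
                      branch 1.2.1.1.1.1 (add F Q):
                        T (~R | R): β-rule — branch into T ~R  //  T R.
                          branch 1.2.1.1.1.1.1 (add T ~R):
                            × closes — contains both R and ~R.
                          branch 1.2.1.1.1.1.2 (add T R):
                            ○ open, literals {P=T, Q=F, R=T}.
                      branch 1.2.1.1.1.2 (add T P):
                        T (~R | R): β-rule — branch into T ~R  //  T R.
                          branch 1.2.1.1.1.2.1 (add T ~R):
                            × closes — contains both R and ~R.
                          branch 1.2.1.1.1.2.2 (add T R):
                            ○ open, literals {P=T, R=T}.
                  branch 1.2.1.1.2 (add F (~R | R), F P):
                    F (~R | R): α-rule — add F ~R, F R.
                    × closes — contains both R and ~R.
              branch 1.2.1.2 (add T (Q <-> S)):
                T ((~R | R) <-> P): β-rule — branch into T (~R | R), T P  //  F (~R | R), F P.
                  branch 1.2.1.2.1 (add T (~R | R), T P):
                    T (Q <-> S): β-rule — branch into T Q, T S  //  F Q, F S.
                      branch 1.2.1.2.1.1 (add T Q, T S):
                        T (~R | R): β-rule — branch into T ~R  //  T R.
                          branch 1.2.1.2.1.1.1 (add T ~R):
                            × closes — contains both R and ~R.
                          branch 1.2.1.2.1.1.2 (add T R):
                            ○ open, literals {P=T, Q=T, R=T, S=T}.
                      branch 1.2.1.2.1.2 (add F Q, F S):
                        T (~R | R): β-rule — branch into T ~R  //  T R.
                          branch 1.2.1.2.1.2.1 (add T ~R):
                            × closes — contains both R and ~R.
                          branch 1.2.1.2.1.2.2 (add T R):
                            ○ open, literals {P=T, Q=F, R=T, S=F}.
                  branch 1.2.1.2.2 (add F (~R | R), F P):
                    F (~R | R): α-rule — add F ~R, F R.
                    × closes — contains both R and ~R.
          branch 1.2.2 (add T Q):
            T ((Q -> P) | (Q <-> S)): β-rule — branch into T (Q -> P)  //  T (Q <-> S).
              branch 1.2.2.1 (add T (Q -> P)):
                T (Q -> P): β-rule — branch into F Q  //  T P.
                  branch 1.2.2.1.1 (add F Q):
                    × closes — contains both Q and ~Q.
                  branch 1.2.2.1.2 (add T P):
                    ○ open, literals {P=T, Q=T, R=T}.
              branch 1.2.2.2 (add T (Q <-> S)):
                T (Q <-> S): β-rule — branch into T Q, T S  //  F Q, F S.
                  branch 1.2.2.2.1 (add T Q, T S):
                    ○ open, literals {Q=T, R=T, S=T}.
                  branch 1.2.2.2.2 (add F Q, F S):
                    × closes — contains both Q and ~Q.
  branch 2 (add F ((~Q -> Q) -> ((Q -> P) | (Q <-> S))), F (~~(R & R) & (((~R | R) <-> P) | Q))):
    F ((~Q -> Q) -> ((Q -> P) | (Q <-> S))): α-rule — add T (~Q -> Q), F ((Q -> P) | (Q <-> S)).
    F ((Q -> P) | (Q <-> S)): α-rule — add F (Q -> P), F (Q <-> S).
    F (Q -> P): α-rule — add T Q, F P.
    F (~~(R & R) & (((~R | R) <-> P) | Q)): β-rule — branch into F ~~(R & R)  //  F (((~R | R) <-> P) | Q).
      branch 2.1 (add F ~~(R & R)):
        F ~~(R & R): drop double negation, giving F (R & R).
        T (~Q -> Q): β-rule — branch into F ~Q  //  T Q.
          branch 2.1.1 (add F ~Q):
            F (Q <-> S): β-rule — branch into T Q, F S  //  F Q, T S.
              branch 2.1.1.1 (add T Q, F S):
                F (R & R): β-rule — branch into F R  //  F R.
                  branch 2.1.1.1.1 (add F R):
                    ○ open, literals {P=F, Q=T, R=F, S=F}.
                  branch 2.1.1.1.2 (add F R):
                    ○ open, literals {P=F, Q=T, R=F, S=F}.
              branch 2.1.1.2 (add F Q, T S):
                × closes — contains both Q and ~Q.
          branch 2.1.2 (add T Q):
            F (Q <-> S): β-rule — branch into T Q, F S  //  F Q, T S.
              branch 2.1.2.1 (add T Q, F S):
                F (R & R): β-rule — branch into F R  //  F R.
                  branch 2.1.2.1.1 (add F R):
                    ○ open, literals {P=F, Q=T, R=F, S=F}.
                  branch 2.1.2.1.2 (add F R):
                    ○ open, literals {P=F, Q=T, R=F, S=F}.
              branch 2.1.2.2 (add F Q, T S):
                × closes — contains both Q and ~Q.
      branch 2.2 (add F (((~R | R) <-> P) | Q)):
        F (((~R | R) <-> P) | Q): α-rule — add F ((~R | R) <-> P), F Q.
        × closes — contains both Q and ~Q.
14 branches closed, 11 open.
Each open branch fixes some atoms; the unmentioned ones are free. Counting distinct full assignments: branch {P=T, Q=F, R=T} (S) contributes 2 new; branch {P=T, Q=F, R=T} (S) contributes 0 new; branch {P=T, R=T} (Q, S) contributes 2 new; branch {P=T, Q=T, R=T, S=T} (none free) contributes 0 new; branch {P=T, Q=F, R=T, S=F} (none free) contributes 0 new; branch {P=T, Q=T, R=T} (S) contributes 0 new; branch {Q=T, R=T, S=T} (P) contributes 1 new; branch {P=F, Q=T, R=F, S=F} (none free) contributes 1 new; branch {P=F, Q=T, R=F, S=F} (none free) contributes 0 new; branch {P=F, Q=T, R=F, S=F} (none free) contributes 0 new; branch {P=F, Q=T, R=F, S=F} (none free) contributes 0 new. Total: 6.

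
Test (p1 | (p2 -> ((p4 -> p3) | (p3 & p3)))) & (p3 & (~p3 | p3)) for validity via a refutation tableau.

Assume the negation and expand:
Initial set: {~((p1 | (p2 -> ((p4 -> p3) | (p3 & p3)))) & (p3 & (~p3 | p3)))}.
~((p1 | (p2 -> ((p4 -> p3) | (p3 & p3)))) & (p3 & (~p3 | p3))): β-rule — branch into ~(p1 | (p2 -> ((p4 -> p3) | (p3 & p3))))  //  ~(p3 & (~p3 | p3)).
  branch 1 (add ~(p1 | (p2 -> ((p4 -> p3) | (p3 & p3))))):
    ~(p1 | (p2 -> ((p4 -> p3) | (p3 & p3)))): α-rule — add ~p1, ~(p2 -> ((p4 -> p3) | (p3 & p3))).
    ~(p2 -> ((p4 -> p3) | (p3 & p3))): α-rule — add p2, ~((p4 -> p3) | (p3 & p3)).
    ~((p4 -> p3) | (p3 & p3)): α-rule — add ~(p4 -> p3), ~(p3 & p3).
    ~(p4 -> p3): α-rule — add p4, ~p3.
    ~(p3 & p3): β-rule — branch into ~p3  //  ~p3.
      branch 1.1 (add ~p3):
        ○ open, literals {p1=0, p2=1, p3=0, p4=1}.
      branch 1.2 (add ~p3):
        ○ open, literals {p1=0, p2=1, p3=0, p4=1}.
  branch 2 (add ~(p3 & (~p3 | p3))):
    ~(p3 & (~p3 | p3)): β-rule — branch into ~p3  //  ~(~p3 | p3).
      branch 2.1 (add ~p3):
        ○ open, literals {p3=0}.
      branch 2.2 (add ~(~p3 | p3)):
        ~(~p3 | p3): α-rule — add ~~p3, ~p3.
        × closes — contains both p3 and ~p3.
1 branch closed, 3 open.
An open branch gives a countermodel: p1=0, p2=1, p3=0, p4=1 (unmentioned atoms arbitrary); under it the original formula is false.

Not valid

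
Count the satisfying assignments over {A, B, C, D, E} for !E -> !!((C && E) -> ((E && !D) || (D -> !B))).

32

Initial set: {(!E -> !!((C && E) -> ((E && !D) || (D -> !B))))}.
(!E -> !!((C && E) -> ((E && !D) || (D -> !B)))): β-rule — branch into !!E  //  !!((C && E) -> ((E && !D) || (D -> !B))).
  branch 1 (add !!E):
    ○ open, literals {E=true}.
  branch 2 (add !!((C && E) -> ((E && !D) || (D -> !B)))):
    !!((C && E) -> ((E && !D) || (D -> !B))): drop double negation, giving ((C && E) -> ((E && !D) || (D -> !B))).
    ((C && E) -> ((E && !D) || (D -> !B))): β-rule — branch into !(C && E)  //  ((E && !D) || (D -> !B)).
      branch 2.1 (add !(C && E)):
        !(C && E): β-rule — branch into !C  //  !E.
          branch 2.1.1 (add !C):
            ○ open, literals {C=false}.
          branch 2.1.2 (add !E):
            ○ open, literals {E=false}.
      branch 2.2 (add ((E && !D) || (D -> !B))):
        ((E && !D) || (D -> !B)): β-rule — branch into (E && !D)  //  (D -> !B).
          branch 2.2.1 (add (E && !D)):
            (E && !D): α-rule — add E, !D.
            ○ open, literals {D=false, E=true}.
          branch 2.2.2 (add (D -> !B)):
            (D -> !B): β-rule — branch into !D  //  !B.
              branch 2.2.2.1 (add !D):
                ○ open, literals {D=false}.
              branch 2.2.2.2 (add !B):
                ○ open, literals {B=false}.
0 branches closed, 6 open.
Each open branch fixes some atoms; the unmentioned ones are free. Counting distinct full assignments: branch {E=true} (A, B, C, D) contributes 16 new; branch {C=false} (A, B, D, E) contributes 8 new; branch {E=false} (A, B, C, D) contributes 8 new; branch {D=false, E=true} (A, B, C) contributes 0 new; branch {D=false} (A, B, C, E) contributes 0 new; branch {B=false} (A, C, D, E) contributes 0 new. Total: 32.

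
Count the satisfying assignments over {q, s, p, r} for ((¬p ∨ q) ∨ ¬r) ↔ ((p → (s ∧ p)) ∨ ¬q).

Initial set: {T (((¬p ∨ q) ∨ ¬r) ↔ ((p → (s ∧ p)) ∨ ¬q))}.
T (((¬p ∨ q) ∨ ¬r) ↔ ((p → (s ∧ p)) ∨ ¬q)): β-rule — branch into T ((¬p ∨ q) ∨ ¬r), T ((p → (s ∧ p)) ∨ ¬q)  //  F ((¬p ∨ q) ∨ ¬r), F ((p → (s ∧ p)) ∨ ¬q).
  branch 1 (add T ((¬p ∨ q) ∨ ¬r), T ((p → (s ∧ p)) ∨ ¬q)):
    T ((¬p ∨ q) ∨ ¬r): β-rule — branch into T (¬p ∨ q)  //  T ¬r.
      branch 1.1 (add T (¬p ∨ q)):
        T ((p → (s ∧ p)) ∨ ¬q): β-rule — branch into T (p → (s ∧ p))  //  T ¬q.
          branch 1.1.1 (add T (p → (s ∧ p))):
            T (¬p ∨ q): β-rule — branch into T ¬p  //  T q.
              branch 1.1.1.1 (add T ¬p):
                T (p → (s ∧ p)): β-rule — branch into F p  //  T (s ∧ p).
                  branch 1.1.1.1.1 (add F p):
                    ○ open, literals {p=0}.
                  branch 1.1.1.1.2 (add T (s ∧ p)):
                    T (s ∧ p): α-rule — add T s, T p.
                    × closes — contains both p and ¬p.
              branch 1.1.1.2 (add T q):
                T (p → (s ∧ p)): β-rule — branch into F p  //  T (s ∧ p).
                  branch 1.1.1.2.1 (add F p):
                    ○ open, literals {p=0, q=1}.
                  branch 1.1.1.2.2 (add T (s ∧ p)):
                    T (s ∧ p): α-rule — add T s, T p.
                    ○ open, literals {p=1, q=1, s=1}.
          branch 1.1.2 (add T ¬q):
            T (¬p ∨ q): β-rule — branch into T ¬p  //  T q.
              branch 1.1.2.1 (add T ¬p):
                ○ open, literals {p=0, q=0}.
              branch 1.1.2.2 (add T q):
                × closes — contains both q and ¬q.
      branch 1.2 (add T ¬r):
        T ((p → (s ∧ p)) ∨ ¬q): β-rule — branch into T (p → (s ∧ p))  //  T ¬q.
          branch 1.2.1 (add T (p → (s ∧ p))):
            T (p → (s ∧ p)): β-rule — branch into F p  //  T (s ∧ p).
              branch 1.2.1.1 (add F p):
                ○ open, literals {p=0, r=0}.
              branch 1.2.1.2 (add T (s ∧ p)):
                T (s ∧ p): α-rule — add T s, T p.
                ○ open, literals {p=1, r=0, s=1}.
          branch 1.2.2 (add T ¬q):
            ○ open, literals {q=0, r=0}.
  branch 2 (add F ((¬p ∨ q) ∨ ¬r), F ((p → (s ∧ p)) ∨ ¬q)):
    F ((¬p ∨ q) ∨ ¬r): α-rule — add F (¬p ∨ q), F ¬r.
    F ((p → (s ∧ p)) ∨ ¬q): α-rule — add F (p → (s ∧ p)), F ¬q.
    F (¬p ∨ q): α-rule — add F ¬p, F q.
    × closes — contains both q and ¬q.
3 branches closed, 7 open.
Each open branch fixes some atoms; the unmentioned ones are free. Counting distinct full assignments: branch {p=0} (q, s, r) contributes 8 new; branch {p=0, q=1} (s, r) contributes 0 new; branch {p=1, q=1, s=1} (r) contributes 2 new; branch {p=0, q=0} (s, r) contributes 0 new; branch {p=0, r=0} (q, s) contributes 0 new; branch {p=1, r=0, s=1} (q) contributes 1 new; branch {q=0, r=0} (s, p) contributes 1 new. Total: 12.

12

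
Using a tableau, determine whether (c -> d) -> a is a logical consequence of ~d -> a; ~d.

Yes

Initial set: {(~d -> a); ~d; ~((c -> d) -> a)}.
~((c -> d) -> a): α-rule — add (c -> d), ~a.
(~d -> a): β-rule — branch into ~~d  //  a.
  branch 1 (add ~~d):
    × closes — contains both d and ~d.
  branch 2 (add a):
    × closes — contains both a and ~a.
All 2 branches close.
Every branch closed, so the premises entail the conclusion.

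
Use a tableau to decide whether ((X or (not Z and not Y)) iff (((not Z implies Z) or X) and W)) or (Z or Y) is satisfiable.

Initial set: {(((X or (not Z and not Y)) iff (((not Z implies Z) or X) and W)) or (Z or Y))}.
(((X or (not Z and not Y)) iff (((not Z implies Z) or X) and W)) or (Z or Y)): β-rule — branch into ((X or (not Z and not Y)) iff (((not Z implies Z) or X) and W))  //  (Z or Y).
  branch 1 (add ((X or (not Z and not Y)) iff (((not Z implies Z) or X) and W))):
    ((X or (not Z and not Y)) iff (((not Z implies Z) or X) and W)): β-rule — branch into (X or (not Z and not Y)), (((not Z implies Z) or X) and W)  //  not (X or (not Z and not Y)), not (((not Z implies Z) or X) and W).
      branch 1.1 (add (X or (not Z and not Y)), (((not Z implies Z) or X) and W)):
        (((not Z implies Z) or X) and W): α-rule — add ((not Z implies Z) or X), W.
        (X or (not Z and not Y)): β-rule — branch into X  //  (not Z and not Y).
          branch 1.1.1 (add X):
            ((not Z implies Z) or X): β-rule — branch into (not Z implies Z)  //  X.
              branch 1.1.1.1 (add (not Z implies Z)):
                (not Z implies Z): β-rule — branch into not not Z  //  Z.
                  branch 1.1.1.1.1 (add not not Z):
                    ○ open, literals {W=T, X=T, Z=T}.
                  branch 1.1.1.1.2 (add Z):
                    ○ open, literals {W=T, X=T, Z=T}.
              branch 1.1.1.2 (add X):
                ○ open, literals {W=T, X=T}.
          branch 1.1.2 (add (not Z and not Y)):
            (not Z and not Y): α-rule — add not Z, not Y.
            ((not Z implies Z) or X): β-rule — branch into (not Z implies Z)  //  X.
              branch 1.1.2.1 (add (not Z implies Z)):
                (not Z implies Z): β-rule — branch into not not Z  //  Z.
                  branch 1.1.2.1.1 (add not not Z):
                    × closes — contains both Z and not Z.
                  branch 1.1.2.1.2 (add Z):
                    × closes — contains both Z and not Z.
              branch 1.1.2.2 (add X):
                ○ open, literals {W=T, X=T, Y=F, Z=F}.
      branch 1.2 (add not (X or (not Z and not Y)), not (((not Z implies Z) or X) and W)):
        not (X or (not Z and not Y)): α-rule — add not X, not (not Z and not Y).
        not (((not Z implies Z) or X) and W): β-rule — branch into not ((not Z implies Z) or X)  //  not W.
          branch 1.2.1 (add not ((not Z implies Z) or X)):
            not ((not Z implies Z) or X): α-rule — add not (not Z implies Z), not X.
            not (not Z implies Z): α-rule — add not Z, not Z.
            not (not Z and not Y): β-rule — branch into not not Z  //  not not Y.
              branch 1.2.1.1 (add not not Z):
                × closes — contains both Z and not Z.
              branch 1.2.1.2 (add not not Y):
                ○ open, literals {X=F, Y=T, Z=F}.
          branch 1.2.2 (add not W):
            not (not Z and not Y): β-rule — branch into not not Z  //  not not Y.
              branch 1.2.2.1 (add not not Z):
                ○ open, literals {W=F, X=F, Z=T}.
              branch 1.2.2.2 (add not not Y):
                ○ open, literals {W=F, X=F, Y=T}.
  branch 2 (add (Z or Y)):
    (Z or Y): β-rule — branch into Z  //  Y.
      branch 2.1 (add Z):
        ○ open, literals {Z=T}.
      branch 2.2 (add Y):
        ○ open, literals {Y=T}.
3 branches closed, 9 open.
An open branch gives a satisfying assignment: W=T, X=T, Z=T.

Satisfiable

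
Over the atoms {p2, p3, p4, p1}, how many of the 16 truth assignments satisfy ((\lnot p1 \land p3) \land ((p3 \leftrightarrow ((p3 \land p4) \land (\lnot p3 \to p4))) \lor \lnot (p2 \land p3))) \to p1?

Initial set: {(((\lnot p1 \land p3) \land ((p3 \leftrightarrow ((p3 \land p4) \land (\lnot p3 \to p4))) \lor \lnot (p2 \land p3))) \to p1)}.
(((\lnot p1 \land p3) \land ((p3 \leftrightarrow ((p3 \land p4) \land (\lnot p3 \to p4))) \lor \lnot (p2 \land p3))) \to p1): β-rule — branch into \lnot ((\lnot p1 \land p3) \land ((p3 \leftrightarrow ((p3 \land p4) \land (\lnot p3 \to p4))) \lor \lnot (p2 \land p3)))  //  p1.
  branch 1 (add \lnot ((\lnot p1 \land p3) \land ((p3 \leftrightarrow ((p3 \land p4) \land (\lnot p3 \to p4))) \lor \lnot (p2 \land p3)))):
    \lnot ((\lnot p1 \land p3) \land ((p3 \leftrightarrow ((p3 \land p4) \land (\lnot p3 \to p4))) \lor \lnot (p2 \land p3))): β-rule — branch into \lnot (\lnot p1 \land p3)  //  \lnot ((p3 \leftrightarrow ((p3 \land p4) \land (\lnot p3 \to p4))) \lor \lnot (p2 \land p3)).
      branch 1.1 (add \lnot (\lnot p1 \land p3)):
        \lnot (\lnot p1 \land p3): β-rule — branch into \lnot \lnot p1  //  \lnot p3.
          branch 1.1.1 (add \lnot \lnot p1):
            ○ open, literals {p1=T}.
          branch 1.1.2 (add \lnot p3):
            ○ open, literals {p3=F}.
      branch 1.2 (add \lnot ((p3 \leftrightarrow ((p3 \land p4) \land (\lnot p3 \to p4))) \lor \lnot (p2 \land p3))):
        \lnot ((p3 \leftrightarrow ((p3 \land p4) \land (\lnot p3 \to p4))) \lor \lnot (p2 \land p3)): α-rule — add \lnot (p3 \leftrightarrow ((p3 \land p4) \land (\lnot p3 \to p4))), \lnot \lnot (p2 \land p3).
        \lnot \lnot (p2 \land p3): α-rule — add p2, p3.
        \lnot (p3 \leftrightarrow ((p3 \land p4) \land (\lnot p3 \to p4))): β-rule — branch into p3, \lnot ((p3 \land p4) \land (\lnot p3 \to p4))  //  \lnot p3, ((p3 \land p4) \land (\lnot p3 \to p4)).
          branch 1.2.1 (add p3, \lnot ((p3 \land p4) \land (\lnot p3 \to p4))):
            \lnot ((p3 \land p4) \land (\lnot p3 \to p4)): β-rule — branch into \lnot (p3 \land p4)  //  \lnot (\lnot p3 \to p4).
              branch 1.2.1.1 (add \lnot (p3 \land p4)):
                \lnot (p3 \land p4): β-rule — branch into \lnot p3  //  \lnot p4.
                  branch 1.2.1.1.1 (add \lnot p3):
                    × closes — contains both p3 and \lnot p3.
                  branch 1.2.1.1.2 (add \lnot p4):
                    ○ open, literals {p2=T, p3=T, p4=F}.
              branch 1.2.1.2 (add \lnot (\lnot p3 \to p4)):
                \lnot (\lnot p3 \to p4): α-rule — add \lnot p3, \lnot p4.
                × closes — contains both p3 and \lnot p3.
          branch 1.2.2 (add \lnot p3, ((p3 \land p4) \land (\lnot p3 \to p4))):
            × closes — contains both p3 and \lnot p3.
  branch 2 (add p1):
    ○ open, literals {p1=T}.
3 branches closed, 4 open.
Each open branch fixes some atoms; the unmentioned ones are free. Counting distinct full assignments: branch {p1=T} (p2, p3, p4) contributes 8 new; branch {p3=F} (p2, p4, p1) contributes 4 new; branch {p2=T, p3=T, p4=F} (p1) contributes 1 new; branch {p1=T} (p2, p3, p4) contributes 0 new. Total: 13.

13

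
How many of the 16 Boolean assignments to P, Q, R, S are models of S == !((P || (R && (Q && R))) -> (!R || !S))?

11

Initial set: {(S == !((P || (R && (Q && R))) -> (!R || !S)))}.
(S == !((P || (R && (Q && R))) -> (!R || !S))): β-rule — branch into S, !((P || (R && (Q && R))) -> (!R || !S))  //  !S, !!((P || (R && (Q && R))) -> (!R || !S)).
  branch 1 (add S, !((P || (R && (Q && R))) -> (!R || !S))):
    !((P || (R && (Q && R))) -> (!R || !S)): α-rule — add (P || (R && (Q && R))), !(!R || !S).
    !(!R || !S): α-rule — add !!R, !!S.
    (P || (R && (Q && R))): β-rule — branch into P  //  (R && (Q && R)).
      branch 1.1 (add P):
        ○ open, literals {P=1, R=1, S=1}.
      branch 1.2 (add (R && (Q && R))):
        (R && (Q && R)): α-rule — add R, (Q && R).
        (Q && R): α-rule — add Q, R.
        ○ open, literals {Q=1, R=1, S=1}.
  branch 2 (add !S, !!((P || (R && (Q && R))) -> (!R || !S))):
    !!((P || (R && (Q && R))) -> (!R || !S)): β-rule — branch into !(P || (R && (Q && R)))  //  (!R || !S).
      branch 2.1 (add !(P || (R && (Q && R)))):
        !(P || (R && (Q && R))): α-rule — add !P, !(R && (Q && R)).
        !(R && (Q && R)): β-rule — branch into !R  //  !(Q && R).
          branch 2.1.1 (add !R):
            ○ open, literals {P=0, R=0, S=0}.
          branch 2.1.2 (add !(Q && R)):
            !(Q && R): β-rule — branch into !Q  //  !R.
              branch 2.1.2.1 (add !Q):
                ○ open, literals {P=0, Q=0, S=0}.
              branch 2.1.2.2 (add !R):
                ○ open, literals {P=0, R=0, S=0}.
      branch 2.2 (add (!R || !S)):
        (!R || !S): β-rule — branch into !R  //  !S.
          branch 2.2.1 (add !R):
            ○ open, literals {R=0, S=0}.
          branch 2.2.2 (add !S):
            ○ open, literals {S=0}.
0 branches closed, 7 open.
Each open branch fixes some atoms; the unmentioned ones are free. Counting distinct full assignments: branch {P=1, R=1, S=1} (Q) contributes 2 new; branch {Q=1, R=1, S=1} (P) contributes 1 new; branch {P=0, R=0, S=0} (Q) contributes 2 new; branch {P=0, Q=0, S=0} (R) contributes 1 new; branch {P=0, R=0, S=0} (Q) contributes 0 new; branch {R=0, S=0} (P, Q) contributes 2 new; branch {S=0} (P, Q, R) contributes 3 new. Total: 11.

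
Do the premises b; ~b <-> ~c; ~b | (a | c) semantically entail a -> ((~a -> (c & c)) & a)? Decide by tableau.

Initial set: {T b; T (~b <-> ~c); T (~b | (a | c)); F (a -> ((~a -> (c & c)) & a))}.
F (a -> ((~a -> (c & c)) & a)): α-rule — add T a, F ((~a -> (c & c)) & a).
T (~b <-> ~c): β-rule — branch into T ~b, T ~c  //  F ~b, F ~c.
  branch 1 (add T ~b, T ~c):
    × closes — contains both b and ~b.
  branch 2 (add F ~b, F ~c):
    T (~b | (a | c)): β-rule — branch into T ~b  //  T (a | c).
      branch 2.1 (add T ~b):
        × closes — contains both b and ~b.
      branch 2.2 (add T (a | c)):
        F ((~a -> (c & c)) & a): β-rule — branch into F (~a -> (c & c))  //  F a.
          branch 2.2.1 (add F (~a -> (c & c))):
            F (~a -> (c & c)): α-rule — add T ~a, F (c & c).
            × closes — contains both a and ~a.
          branch 2.2.2 (add F a):
            × closes — contains both a and ~a.
All 4 branches close.
Every branch closed, so the premises entail the conclusion.

Yes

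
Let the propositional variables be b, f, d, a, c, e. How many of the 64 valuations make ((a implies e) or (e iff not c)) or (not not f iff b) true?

Initial set: {(((a implies e) or (e iff not c)) or (not not f iff b))}.
(((a implies e) or (e iff not c)) or (not not f iff b)): β-rule — branch into ((a implies e) or (e iff not c))  //  (not not f iff b).
  branch 1 (add ((a implies e) or (e iff not c))):
    ((a implies e) or (e iff not c)): β-rule — branch into (a implies e)  //  (e iff not c).
      branch 1.1 (add (a implies e)):
        (a implies e): β-rule — branch into not a  //  e.
          branch 1.1.1 (add not a):
            ○ open, literals {a=false}.
          branch 1.1.2 (add e):
            ○ open, literals {e=true}.
      branch 1.2 (add (e iff not c)):
        (e iff not c): β-rule — branch into e, not c  //  not e, not not c.
          branch 1.2.1 (add e, not c):
            ○ open, literals {c=false, e=true}.
          branch 1.2.2 (add not e, not not c):
            ○ open, literals {c=true, e=false}.
  branch 2 (add (not not f iff b)):
    (not not f iff b): β-rule — branch into not not f, b  //  not not not f, not b.
      branch 2.1 (add not not f, b):
        not not f: drop double negation, giving f.
        ○ open, literals {b=true, f=true}.
      branch 2.2 (add not not not f, not b):
        not not not f: drop double negation, giving not f.
        ○ open, literals {b=false, f=false}.
0 branches closed, 6 open.
Each open branch fixes some atoms; the unmentioned ones are free. Counting distinct full assignments: branch {a=false} (b, f, d, c, e) contributes 32 new; branch {e=true} (b, f, d, a, c) contributes 16 new; branch {c=false, e=true} (b, f, d, a) contributes 0 new; branch {c=true, e=false} (b, f, d, a) contributes 8 new; branch {b=true, f=true} (d, a, c, e) contributes 2 new; branch {b=false, f=false} (d, a, c, e) contributes 2 new. Total: 60.

60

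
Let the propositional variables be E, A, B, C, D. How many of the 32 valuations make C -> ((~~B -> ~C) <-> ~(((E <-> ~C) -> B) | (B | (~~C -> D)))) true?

Initial set: {T (C -> ((~~B -> ~C) <-> ~(((E <-> ~C) -> B) | (B | (~~C -> D)))))}.
T (C -> ((~~B -> ~C) <-> ~(((E <-> ~C) -> B) | (B | (~~C -> D))))): β-rule — branch into F C  //  T ((~~B -> ~C) <-> ~(((E <-> ~C) -> B) | (B | (~~C -> D)))).
  branch 1 (add F C):
    ○ open, literals {C=0}.
  branch 2 (add T ((~~B -> ~C) <-> ~(((E <-> ~C) -> B) | (B | (~~C -> D))))):
    T ((~~B -> ~C) <-> ~(((E <-> ~C) -> B) | (B | (~~C -> D)))): β-rule — branch into T (~~B -> ~C), T ~(((E <-> ~C) -> B) | (B | (~~C -> D)))  //  F (~~B -> ~C), F ~(((E <-> ~C) -> B) | (B | (~~C -> D))).
      branch 2.1 (add T (~~B -> ~C), T ~(((E <-> ~C) -> B) | (B | (~~C -> D)))):
        T ~(((E <-> ~C) -> B) | (B | (~~C -> D))): α-rule — add F ((E <-> ~C) -> B), F (B | (~~C -> D)).
        F ((E <-> ~C) -> B): α-rule — add T (E <-> ~C), F B.
        F (B | (~~C -> D)): α-rule — add F B, F (~~C -> D).
        F (~~C -> D): α-rule — add T ~~C, F D.
        T ~~C: drop double negation, giving T C.
        T (~~B -> ~C): β-rule — branch into F ~~B  //  T ~C.
          branch 2.1.1 (add F ~~B):
            F ~~B: drop double negation, giving F B.
            T (E <-> ~C): β-rule — branch into T E, T ~C  //  F E, F ~C.
              branch 2.1.1.1 (add T E, T ~C):
                × closes — contains both C and ~C.
              branch 2.1.1.2 (add F E, F ~C):
                ○ open, literals {B=0, C=1, D=0, E=0}.
          branch 2.1.2 (add T ~C):
            × closes — contains both C and ~C.
      branch 2.2 (add F (~~B -> ~C), F ~(((E <-> ~C) -> B) | (B | (~~C -> D)))):
        F (~~B -> ~C): α-rule — add T ~~B, F ~C.
        T ~~B: drop double negation, giving T B.
        F ~(((E <-> ~C) -> B) | (B | (~~C -> D))): β-rule — branch into T ((E <-> ~C) -> B)  //  T (B | (~~C -> D)).
          branch 2.2.1 (add T ((E <-> ~C) -> B)):
            T ((E <-> ~C) -> B): β-rule — branch into F (E <-> ~C)  //  T B.
              branch 2.2.1.1 (add F (E <-> ~C)):
                F (E <-> ~C): β-rule — branch into T E, F ~C  //  F E, T ~C.
                  branch 2.2.1.1.1 (add T E, F ~C):
                    ○ open, literals {B=1, C=1, E=1}.
                  branch 2.2.1.1.2 (add F E, T ~C):
                    × closes — contains both C and ~C.
              branch 2.2.1.2 (add T B):
                ○ open, literals {B=1, C=1}.
          branch 2.2.2 (add T (B | (~~C -> D))):
            T (B | (~~C -> D)): β-rule — branch into T B  //  T (~~C -> D).
              branch 2.2.2.1 (add T B):
                ○ open, literals {B=1, C=1}.
              branch 2.2.2.2 (add T (~~C -> D)):
                T (~~C -> D): β-rule — branch into F ~~C  //  T D.
                  branch 2.2.2.2.1 (add F ~~C):
                    F ~~C: drop double negation, giving F C.
                    × closes — contains both C and ~C.
                  branch 2.2.2.2.2 (add T D):
                    ○ open, literals {B=1, C=1, D=1}.
4 branches closed, 6 open.
Each open branch fixes some atoms; the unmentioned ones are free. Counting distinct full assignments: branch {C=0} (E, A, B, D) contributes 16 new; branch {B=0, C=1, D=0, E=0} (A) contributes 2 new; branch {B=1, C=1, E=1} (A, D) contributes 4 new; branch {B=1, C=1} (E, A, D) contributes 4 new; branch {B=1, C=1} (E, A, D) contributes 0 new; branch {B=1, C=1, D=1} (E, A) contributes 0 new. Total: 26.

26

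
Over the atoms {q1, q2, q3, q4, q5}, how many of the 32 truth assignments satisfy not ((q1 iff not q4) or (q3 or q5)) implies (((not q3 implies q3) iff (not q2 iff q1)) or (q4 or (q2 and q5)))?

Initial set: {(not ((q1 iff not q4) or (q3 or q5)) implies (((not q3 implies q3) iff (not q2 iff q1)) or (q4 or (q2 and q5))))}.
(not ((q1 iff not q4) or (q3 or q5)) implies (((not q3 implies q3) iff (not q2 iff q1)) or (q4 or (q2 and q5)))): β-rule — branch into not not ((q1 iff not q4) or (q3 or q5))  //  (((not q3 implies q3) iff (not q2 iff q1)) or (q4 or (q2 and q5))).
  branch 1 (add not not ((q1 iff not q4) or (q3 or q5))):
    not not ((q1 iff not q4) or (q3 or q5)): β-rule — branch into (q1 iff not q4)  //  (q3 or q5).
      branch 1.1 (add (q1 iff not q4)):
        (q1 iff not q4): β-rule — branch into q1, not q4  //  not q1, not not q4.
          branch 1.1.1 (add q1, not q4):
            ○ open, literals {q1=T, q4=F}.
          branch 1.1.2 (add not q1, not not q4):
            ○ open, literals {q1=F, q4=T}.
      branch 1.2 (add (q3 or q5)):
        (q3 or q5): β-rule — branch into q3  //  q5.
          branch 1.2.1 (add q3):
            ○ open, literals {q3=T}.
          branch 1.2.2 (add q5):
            ○ open, literals {q5=T}.
  branch 2 (add (((not q3 implies q3) iff (not q2 iff q1)) or (q4 or (q2 and q5)))):
    (((not q3 implies q3) iff (not q2 iff q1)) or (q4 or (q2 and q5))): β-rule — branch into ((not q3 implies q3) iff (not q2 iff q1))  //  (q4 or (q2 and q5)).
      branch 2.1 (add ((not q3 implies q3) iff (not q2 iff q1))):
        ((not q3 implies q3) iff (not q2 iff q1)): β-rule — branch into (not q3 implies q3), (not q2 iff q1)  //  not (not q3 implies q3), not (not q2 iff q1).
          branch 2.1.1 (add (not q3 implies q3), (not q2 iff q1)):
            (not q3 implies q3): β-rule — branch into not not q3  //  q3.
              branch 2.1.1.1 (add not not q3):
                (not q2 iff q1): β-rule — branch into not q2, q1  //  not not q2, not q1.
                  branch 2.1.1.1.1 (add not q2, q1):
                    ○ open, literals {q1=T, q2=F, q3=T}.
                  branch 2.1.1.1.2 (add not not q2, not q1):
                    ○ open, literals {q1=F, q2=T, q3=T}.
              branch 2.1.1.2 (add q3):
                (not q2 iff q1): β-rule — branch into not q2, q1  //  not not q2, not q1.
                  branch 2.1.1.2.1 (add not q2, q1):
                    ○ open, literals {q1=T, q2=F, q3=T}.
                  branch 2.1.1.2.2 (add not not q2, not q1):
                    ○ open, literals {q1=F, q2=T, q3=T}.
          branch 2.1.2 (add not (not q3 implies q3), not (not q2 iff q1)):
            not (not q3 implies q3): α-rule — add not q3, not q3.
            not (not q2 iff q1): β-rule — branch into not q2, not q1  //  not not q2, q1.
              branch 2.1.2.1 (add not q2, not q1):
                ○ open, literals {q1=F, q2=F, q3=F}.
              branch 2.1.2.2 (add not not q2, q1):
                ○ open, literals {q1=T, q2=T, q3=F}.
      branch 2.2 (add (q4 or (q2 and q5))):
        (q4 or (q2 and q5)): β-rule — branch into q4  //  (q2 and q5).
          branch 2.2.1 (add q4):
            ○ open, literals {q4=T}.
          branch 2.2.2 (add (q2 and q5)):
            (q2 and q5): α-rule — add q2, q5.
            ○ open, literals {q2=T, q5=T}.
0 branches closed, 12 open.
Each open branch fixes some atoms; the unmentioned ones are free. Counting distinct full assignments: branch {q1=T, q4=F} (q2, q3, q5) contributes 8 new; branch {q1=F, q4=T} (q2, q3, q5) contributes 8 new; branch {q3=T} (q1, q2, q4, q5) contributes 8 new; branch {q5=T} (q1, q2, q3, q4) contributes 4 new; branch {q1=T, q2=F, q3=T} (q4, q5) contributes 0 new; branch {q1=F, q2=T, q3=T} (q4, q5) contributes 0 new; branch {q1=T, q2=F, q3=T} (q4, q5) contributes 0 new; branch {q1=F, q2=T, q3=T} (q4, q5) contributes 0 new; branch {q1=F, q2=F, q3=F} (q4, q5) contributes 1 new; branch {q1=T, q2=T, q3=F} (q4, q5) contributes 1 new; branch {q4=T} (q1, q2, q3, q5) contributes 1 new; branch {q2=T, q5=T} (q1, q3, q4) contributes 0 new. Total: 31.

31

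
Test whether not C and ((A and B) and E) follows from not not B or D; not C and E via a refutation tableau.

No

Initial set: {(not not B or D); (not C and E); not (not C and ((A and B) and E))}.
(not C and E): α-rule — add not C, E.
(not not B or D): β-rule — branch into not not B  //  D.
  branch 1 (add not not B):
    not not B: drop double negation, giving B.
    not (not C and ((A and B) and E)): β-rule — branch into not not C  //  not ((A and B) and E).
      branch 1.1 (add not not C):
        × closes — contains both C and not C.
      branch 1.2 (add not ((A and B) and E)):
        not ((A and B) and E): β-rule — branch into not (A and B)  //  not E.
          branch 1.2.1 (add not (A and B)):
            not (A and B): β-rule — branch into not A  //  not B.
              branch 1.2.1.1 (add not A):
                ○ open, literals {A=F, B=T, C=F, E=T}.
              branch 1.2.1.2 (add not B):
                × closes — contains both B and not B.
          branch 1.2.2 (add not E):
            × closes — contains both E and not E.
  branch 2 (add D):
    not (not C and ((A and B) and E)): β-rule — branch into not not C  //  not ((A and B) and E).
      branch 2.1 (add not not C):
        × closes — contains both C and not C.
      branch 2.2 (add not ((A and B) and E)):
        not ((A and B) and E): β-rule — branch into not (A and B)  //  not E.
          branch 2.2.1 (add not (A and B)):
            not (A and B): β-rule — branch into not A  //  not B.
              branch 2.2.1.1 (add not A):
                ○ open, literals {A=F, C=F, D=T, E=T}.
              branch 2.2.1.2 (add not B):
                ○ open, literals {B=F, C=F, D=T, E=T}.
          branch 2.2.2 (add not E):
            × closes — contains both E and not E.
5 branches closed, 3 open.
An open branch gives a countermodel: A=F, B=T, C=F, E=T (unmentioned atoms arbitrary); the premises hold there but the conclusion fails.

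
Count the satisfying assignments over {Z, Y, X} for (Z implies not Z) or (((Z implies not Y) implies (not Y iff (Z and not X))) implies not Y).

6

Initial set: {((Z implies not Z) or (((Z implies not Y) implies (not Y iff (Z and not X))) implies not Y))}.
((Z implies not Z) or (((Z implies not Y) implies (not Y iff (Z and not X))) implies not Y)): β-rule — branch into (Z implies not Z)  //  (((Z implies not Y) implies (not Y iff (Z and not X))) implies not Y).
  branch 1 (add (Z implies not Z)):
    (Z implies not Z): β-rule — branch into not Z  //  not Z.
      branch 1.1 (add not Z):
        ○ open, literals {Z=F}.
      branch 1.2 (add not Z):
        ○ open, literals {Z=F}.
  branch 2 (add (((Z implies not Y) implies (not Y iff (Z and not X))) implies not Y)):
    (((Z implies not Y) implies (not Y iff (Z and not X))) implies not Y): β-rule — branch into not ((Z implies not Y) implies (not Y iff (Z and not X)))  //  not Y.
      branch 2.1 (add not ((Z implies not Y) implies (not Y iff (Z and not X)))):
        not ((Z implies not Y) implies (not Y iff (Z and not X))): α-rule — add (Z implies not Y), not (not Y iff (Z and not X)).
        (Z implies not Y): β-rule — branch into not Z  //  not Y.
          branch 2.1.1 (add not Z):
            not (not Y iff (Z and not X)): β-rule — branch into not Y, not (Z and not X)  //  not not Y, (Z and not X).
              branch 2.1.1.1 (add not Y, not (Z and not X)):
                not (Z and not X): β-rule — branch into not Z  //  not not X.
                  branch 2.1.1.1.1 (add not Z):
                    ○ open, literals {Y=F, Z=F}.
                  branch 2.1.1.1.2 (add not not X):
                    ○ open, literals {X=T, Y=F, Z=F}.
              branch 2.1.1.2 (add not not Y, (Z and not X)):
                (Z and not X): α-rule — add Z, not X.
                × closes — contains both Z and not Z.
          branch 2.1.2 (add not Y):
            not (not Y iff (Z and not X)): β-rule — branch into not Y, not (Z and not X)  //  not not Y, (Z and not X).
              branch 2.1.2.1 (add not Y, not (Z and not X)):
                not (Z and not X): β-rule — branch into not Z  //  not not X.
                  branch 2.1.2.1.1 (add not Z):
                    ○ open, literals {Y=F, Z=F}.
                  branch 2.1.2.1.2 (add not not X):
                    ○ open, literals {X=T, Y=F}.
              branch 2.1.2.2 (add not not Y, (Z and not X)):
                × closes — contains both Y and not Y.
      branch 2.2 (add not Y):
        ○ open, literals {Y=F}.
2 branches closed, 7 open.
Each open branch fixes some atoms; the unmentioned ones are free. Counting distinct full assignments: branch {Z=F} (Y, X) contributes 4 new; branch {Z=F} (Y, X) contributes 0 new; branch {Y=F, Z=F} (X) contributes 0 new; branch {X=T, Y=F, Z=F} (none free) contributes 0 new; branch {Y=F, Z=F} (X) contributes 0 new; branch {X=T, Y=F} (Z) contributes 1 new; branch {Y=F} (Z, X) contributes 1 new. Total: 6.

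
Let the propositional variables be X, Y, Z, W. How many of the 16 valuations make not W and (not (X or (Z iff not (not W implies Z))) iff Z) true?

Initial set: {(not W and (not (X or (Z iff not (not W implies Z))) iff Z))}.
(not W and (not (X or (Z iff not (not W implies Z))) iff Z)): α-rule — add not W, (not (X or (Z iff not (not W implies Z))) iff Z).
(not (X or (Z iff not (not W implies Z))) iff Z): β-rule — branch into not (X or (Z iff not (not W implies Z))), Z  //  not not (X or (Z iff not (not W implies Z))), not Z.
  branch 1 (add not (X or (Z iff not (not W implies Z))), Z):
    not (X or (Z iff not (not W implies Z))): α-rule — add not X, not (Z iff not (not W implies Z)).
    not (Z iff not (not W implies Z)): β-rule — branch into Z, not not (not W implies Z)  //  not Z, not (not W implies Z).
      branch 1.1 (add Z, not not (not W implies Z)):
        not not (not W implies Z): β-rule — branch into not not W  //  Z.
          branch 1.1.1 (add not not W):
            × closes — contains both W and not W.
          branch 1.1.2 (add Z):
            ○ open, literals {W=F, X=F, Z=T}.
      branch 1.2 (add not Z, not (not W implies Z)):
        × closes — contains both Z and not Z.
  branch 2 (add not not (X or (Z iff not (not W implies Z))), not Z):
    not not (X or (Z iff not (not W implies Z))): β-rule — branch into X  //  (Z iff not (not W implies Z)).
      branch 2.1 (add X):
        ○ open, literals {W=F, X=T, Z=F}.
      branch 2.2 (add (Z iff not (not W implies Z))):
        (Z iff not (not W implies Z)): β-rule — branch into Z, not (not W implies Z)  //  not Z, not not (not W implies Z).
          branch 2.2.1 (add Z, not (not W implies Z)):
            × closes — contains both Z and not Z.
          branch 2.2.2 (add not Z, not not (not W implies Z)):
            not not (not W implies Z): β-rule — branch into not not W  //  Z.
              branch 2.2.2.1 (add not not W):
                × closes — contains both W and not W.
              branch 2.2.2.2 (add Z):
                × closes — contains both Z and not Z.
5 branches closed, 2 open.
Each open branch fixes some atoms; the unmentioned ones are free. Counting distinct full assignments: branch {W=F, X=F, Z=T} (Y) contributes 2 new; branch {W=F, X=T, Z=F} (Y) contributes 2 new. Total: 4.

4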